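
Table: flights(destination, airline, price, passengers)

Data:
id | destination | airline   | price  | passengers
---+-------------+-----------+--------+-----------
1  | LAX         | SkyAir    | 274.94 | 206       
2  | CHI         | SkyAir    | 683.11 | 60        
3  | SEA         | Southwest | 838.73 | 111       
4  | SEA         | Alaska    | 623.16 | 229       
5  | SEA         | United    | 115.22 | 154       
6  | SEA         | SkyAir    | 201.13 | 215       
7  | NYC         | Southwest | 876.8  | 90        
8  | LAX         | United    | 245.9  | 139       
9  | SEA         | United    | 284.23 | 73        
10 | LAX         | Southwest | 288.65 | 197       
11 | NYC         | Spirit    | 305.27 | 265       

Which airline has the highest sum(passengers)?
SELECT airline, SUM(passengers) as val
FROM flights
GROUP BY airline
ORDER BY val DESC
LIMIT 1

Result: SkyAir with sum(passengers) = 481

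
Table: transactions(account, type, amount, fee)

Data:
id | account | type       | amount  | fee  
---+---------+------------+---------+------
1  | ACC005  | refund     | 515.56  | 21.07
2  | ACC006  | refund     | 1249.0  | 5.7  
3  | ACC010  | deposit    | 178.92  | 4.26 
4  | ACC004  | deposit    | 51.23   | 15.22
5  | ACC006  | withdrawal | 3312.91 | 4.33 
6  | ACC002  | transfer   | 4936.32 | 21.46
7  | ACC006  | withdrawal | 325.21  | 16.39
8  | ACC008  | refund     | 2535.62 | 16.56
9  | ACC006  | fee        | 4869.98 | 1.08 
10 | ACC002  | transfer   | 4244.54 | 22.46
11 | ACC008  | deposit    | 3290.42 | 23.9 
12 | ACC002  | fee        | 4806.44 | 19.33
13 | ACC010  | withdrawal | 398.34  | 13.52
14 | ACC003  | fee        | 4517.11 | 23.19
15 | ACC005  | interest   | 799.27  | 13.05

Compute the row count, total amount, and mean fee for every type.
SELECT type,
       COUNT(*) as cnt,
       SUM(amount) as total_amount,
       AVG(fee) as avg_fee
FROM transactions
GROUP BY type

Result:
  deposit: 3 records, 3520.57 total amount, 14.46 avg fee
  fee: 3 records, 14193.53 total amount, 14.53 avg fee
  interest: 1 records, 799.27 total amount, 13.05 avg fee
  refund: 3 records, 4300.18 total amount, 14.44 avg fee
  transfer: 2 records, 9180.86 total amount, 21.96 avg fee
  withdrawal: 3 records, 4036.46 total amount, 11.41 avg fee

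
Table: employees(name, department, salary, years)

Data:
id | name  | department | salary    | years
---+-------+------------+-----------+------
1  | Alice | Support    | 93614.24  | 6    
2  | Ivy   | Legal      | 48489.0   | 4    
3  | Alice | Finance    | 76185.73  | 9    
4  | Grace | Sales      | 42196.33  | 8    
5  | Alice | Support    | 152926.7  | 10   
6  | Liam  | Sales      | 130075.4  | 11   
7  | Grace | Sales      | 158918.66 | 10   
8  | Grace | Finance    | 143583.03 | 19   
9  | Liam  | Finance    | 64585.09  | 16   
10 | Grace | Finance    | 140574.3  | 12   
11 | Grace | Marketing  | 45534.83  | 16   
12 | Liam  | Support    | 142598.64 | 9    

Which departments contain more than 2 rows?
SELECT department, COUNT(*) as cnt
FROM employees
GROUP BY department
HAVING COUNT(*) > 2

Result:
  Finance: 4
  Sales: 3
  Support: 3

Note: HAVING filters groups after aggregation, WHERE filters rows before.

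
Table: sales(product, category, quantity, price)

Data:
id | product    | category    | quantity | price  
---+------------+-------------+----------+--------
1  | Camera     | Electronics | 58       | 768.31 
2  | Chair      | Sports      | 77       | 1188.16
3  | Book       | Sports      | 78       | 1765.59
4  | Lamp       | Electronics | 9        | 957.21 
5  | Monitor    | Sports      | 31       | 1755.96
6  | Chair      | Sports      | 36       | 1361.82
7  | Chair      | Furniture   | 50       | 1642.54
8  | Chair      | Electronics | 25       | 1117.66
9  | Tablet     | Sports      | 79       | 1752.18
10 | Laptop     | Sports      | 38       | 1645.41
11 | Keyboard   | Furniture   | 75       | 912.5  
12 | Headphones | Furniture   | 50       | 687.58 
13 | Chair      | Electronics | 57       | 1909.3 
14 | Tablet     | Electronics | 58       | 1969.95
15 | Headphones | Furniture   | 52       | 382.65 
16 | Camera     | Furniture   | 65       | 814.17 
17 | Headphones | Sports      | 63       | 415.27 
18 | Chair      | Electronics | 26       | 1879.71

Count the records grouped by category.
SELECT category, COUNT(*) as count
FROM sales
GROUP BY category

Result:
  Electronics: 6
  Furniture: 5
  Sports: 7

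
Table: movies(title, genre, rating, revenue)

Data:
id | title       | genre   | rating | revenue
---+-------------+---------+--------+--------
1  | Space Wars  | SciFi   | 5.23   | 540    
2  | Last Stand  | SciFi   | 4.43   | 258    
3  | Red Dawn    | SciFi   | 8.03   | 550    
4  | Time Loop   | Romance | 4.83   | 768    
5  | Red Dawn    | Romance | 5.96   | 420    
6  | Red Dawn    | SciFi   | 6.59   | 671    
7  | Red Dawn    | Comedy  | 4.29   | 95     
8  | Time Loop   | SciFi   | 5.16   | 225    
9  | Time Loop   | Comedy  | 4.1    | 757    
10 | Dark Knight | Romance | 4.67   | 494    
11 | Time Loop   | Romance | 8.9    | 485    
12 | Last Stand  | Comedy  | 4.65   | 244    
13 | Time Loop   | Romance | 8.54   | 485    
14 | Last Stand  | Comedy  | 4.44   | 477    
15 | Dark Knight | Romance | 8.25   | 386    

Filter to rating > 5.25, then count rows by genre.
SELECT genre, COUNT(*)
FROM movies
WHERE rating > 5.25
GROUP BY genre

Note: WHERE filters rows before grouping.

Result:
  Romance: 4
  SciFi: 2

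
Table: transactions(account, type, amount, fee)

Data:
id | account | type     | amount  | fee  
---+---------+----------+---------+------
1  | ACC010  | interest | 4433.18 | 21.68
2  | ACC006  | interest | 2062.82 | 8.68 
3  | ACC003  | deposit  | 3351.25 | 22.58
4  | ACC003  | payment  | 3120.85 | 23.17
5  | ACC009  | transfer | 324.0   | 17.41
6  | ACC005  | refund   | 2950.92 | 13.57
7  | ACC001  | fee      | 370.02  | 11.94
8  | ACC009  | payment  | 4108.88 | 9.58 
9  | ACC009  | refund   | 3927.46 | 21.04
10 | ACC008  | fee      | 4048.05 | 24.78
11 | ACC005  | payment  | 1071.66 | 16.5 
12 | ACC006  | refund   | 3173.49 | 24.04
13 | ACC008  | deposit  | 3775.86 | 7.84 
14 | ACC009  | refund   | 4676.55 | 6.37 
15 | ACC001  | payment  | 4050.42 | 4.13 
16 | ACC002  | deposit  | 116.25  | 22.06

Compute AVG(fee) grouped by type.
SELECT type, AVG(fee) as result
FROM transactions
GROUP BY type

Result:
  deposit: 17.49
  fee: 18.36
  interest: 15.18
  payment: 13.35
  refund: 16.26
  transfer: 17.41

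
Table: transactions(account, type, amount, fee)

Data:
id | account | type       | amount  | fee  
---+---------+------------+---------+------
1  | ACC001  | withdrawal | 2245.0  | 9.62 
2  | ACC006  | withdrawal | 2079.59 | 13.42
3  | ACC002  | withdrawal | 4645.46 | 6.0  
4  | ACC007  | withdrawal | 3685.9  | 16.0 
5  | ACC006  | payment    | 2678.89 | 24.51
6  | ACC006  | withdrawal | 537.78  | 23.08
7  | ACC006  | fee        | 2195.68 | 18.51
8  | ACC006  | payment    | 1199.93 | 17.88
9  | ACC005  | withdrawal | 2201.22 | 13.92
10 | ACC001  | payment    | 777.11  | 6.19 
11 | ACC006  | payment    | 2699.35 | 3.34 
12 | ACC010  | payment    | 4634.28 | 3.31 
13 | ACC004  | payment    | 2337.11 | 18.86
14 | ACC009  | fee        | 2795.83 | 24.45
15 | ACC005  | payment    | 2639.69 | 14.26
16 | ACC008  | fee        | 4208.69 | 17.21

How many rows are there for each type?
SELECT type, COUNT(*) as count
FROM transactions
GROUP BY type

Result:
  fee: 3
  payment: 7
  withdrawal: 6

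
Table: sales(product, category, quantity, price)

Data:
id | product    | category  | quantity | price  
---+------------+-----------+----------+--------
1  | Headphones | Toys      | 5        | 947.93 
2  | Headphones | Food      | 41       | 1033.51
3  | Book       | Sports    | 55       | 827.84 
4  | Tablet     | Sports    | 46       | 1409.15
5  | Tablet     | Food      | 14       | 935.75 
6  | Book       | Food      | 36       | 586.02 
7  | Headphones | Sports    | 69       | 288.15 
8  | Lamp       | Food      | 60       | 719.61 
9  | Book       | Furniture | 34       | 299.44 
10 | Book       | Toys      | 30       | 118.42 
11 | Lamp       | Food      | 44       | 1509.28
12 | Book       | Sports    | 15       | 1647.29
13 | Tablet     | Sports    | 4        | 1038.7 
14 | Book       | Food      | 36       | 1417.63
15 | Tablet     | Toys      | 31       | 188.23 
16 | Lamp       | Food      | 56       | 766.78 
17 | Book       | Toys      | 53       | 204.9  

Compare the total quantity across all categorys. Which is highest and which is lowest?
SELECT category, SUM(quantity)
FROM sales
GROUP BY category
ORDER BY SUM(quantity)

All groups:
  Furniture: 34
  Toys: 119
  Sports: 189
  Food: 287

Highest: Food (287)
Lowest: Furniture (34)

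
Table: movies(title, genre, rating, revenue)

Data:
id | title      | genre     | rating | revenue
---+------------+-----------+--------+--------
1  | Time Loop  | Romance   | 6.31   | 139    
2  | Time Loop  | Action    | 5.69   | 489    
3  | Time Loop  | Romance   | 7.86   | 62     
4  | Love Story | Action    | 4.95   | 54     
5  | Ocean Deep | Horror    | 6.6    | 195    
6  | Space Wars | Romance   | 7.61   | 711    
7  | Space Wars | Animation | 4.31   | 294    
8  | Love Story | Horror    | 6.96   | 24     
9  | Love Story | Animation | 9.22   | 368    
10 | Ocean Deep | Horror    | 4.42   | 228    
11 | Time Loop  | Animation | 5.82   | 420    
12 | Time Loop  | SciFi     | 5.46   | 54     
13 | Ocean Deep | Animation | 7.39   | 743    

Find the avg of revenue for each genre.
SELECT genre, AVG(revenue) as result
FROM movies
GROUP BY genre

Result:
  Action: 271.50
  Animation: 456.25
  Horror: 149.00
  Romance: 304.00
  SciFi: 54.00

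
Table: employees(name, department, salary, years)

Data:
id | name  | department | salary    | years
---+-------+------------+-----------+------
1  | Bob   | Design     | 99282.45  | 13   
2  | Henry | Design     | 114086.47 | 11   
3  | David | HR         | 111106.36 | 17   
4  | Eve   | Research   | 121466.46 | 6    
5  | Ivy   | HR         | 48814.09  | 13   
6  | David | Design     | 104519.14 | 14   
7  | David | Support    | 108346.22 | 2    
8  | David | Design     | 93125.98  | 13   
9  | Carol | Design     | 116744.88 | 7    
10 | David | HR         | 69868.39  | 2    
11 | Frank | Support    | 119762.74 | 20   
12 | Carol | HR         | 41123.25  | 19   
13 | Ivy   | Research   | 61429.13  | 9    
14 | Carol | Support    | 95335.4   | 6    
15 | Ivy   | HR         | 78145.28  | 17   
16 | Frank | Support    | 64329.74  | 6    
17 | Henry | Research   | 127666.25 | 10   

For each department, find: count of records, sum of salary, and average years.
SELECT department,
       COUNT(*) as cnt,
       SUM(salary) as total_salary,
       AVG(years) as avg_years
FROM employees
GROUP BY department

Result:
  Design: 5 records, 527758.92 total salary, 11.60 avg years
  HR: 5 records, 349057.37 total salary, 13.60 avg years
  Research: 3 records, 310561.84 total salary, 8.33 avg years
  Support: 4 records, 387774.10 total salary, 8.50 avg years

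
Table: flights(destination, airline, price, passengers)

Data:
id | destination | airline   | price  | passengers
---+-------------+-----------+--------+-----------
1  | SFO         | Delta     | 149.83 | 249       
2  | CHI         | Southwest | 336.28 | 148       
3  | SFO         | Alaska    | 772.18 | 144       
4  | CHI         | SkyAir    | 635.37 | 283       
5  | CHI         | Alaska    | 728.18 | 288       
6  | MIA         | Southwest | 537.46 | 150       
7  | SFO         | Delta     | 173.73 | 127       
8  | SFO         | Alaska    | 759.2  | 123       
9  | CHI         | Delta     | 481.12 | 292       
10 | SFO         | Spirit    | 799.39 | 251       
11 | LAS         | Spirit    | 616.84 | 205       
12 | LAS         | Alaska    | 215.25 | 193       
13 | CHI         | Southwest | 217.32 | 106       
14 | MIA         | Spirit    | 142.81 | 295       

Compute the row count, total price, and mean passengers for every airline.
SELECT airline,
       COUNT(*) as cnt,
       SUM(price) as total_price,
       AVG(passengers) as avg_passengers
FROM flights
GROUP BY airline

Result:
  Alaska: 4 records, 2474.81 total price, 187.00 avg passengers
  Delta: 3 records, 804.68 total price, 222.67 avg passengers
  SkyAir: 1 records, 635.37 total price, 283.00 avg passengers
  Southwest: 3 records, 1091.06 total price, 134.67 avg passengers
  Spirit: 3 records, 1559.04 total price, 250.33 avg passengers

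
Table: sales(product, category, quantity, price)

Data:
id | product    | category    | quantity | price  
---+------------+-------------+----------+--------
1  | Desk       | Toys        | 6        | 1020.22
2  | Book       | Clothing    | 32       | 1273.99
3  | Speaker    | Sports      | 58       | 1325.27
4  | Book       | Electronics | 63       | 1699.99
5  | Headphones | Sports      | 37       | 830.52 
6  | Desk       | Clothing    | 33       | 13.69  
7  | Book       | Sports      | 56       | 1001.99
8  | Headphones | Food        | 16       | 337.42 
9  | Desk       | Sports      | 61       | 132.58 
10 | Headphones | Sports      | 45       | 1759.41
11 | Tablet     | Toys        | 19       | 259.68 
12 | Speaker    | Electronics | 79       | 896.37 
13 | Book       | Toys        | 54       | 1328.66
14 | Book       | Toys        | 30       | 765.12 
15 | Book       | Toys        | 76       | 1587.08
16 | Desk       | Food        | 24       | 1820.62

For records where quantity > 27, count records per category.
SELECT category, COUNT(*)
FROM sales
WHERE quantity > 27
GROUP BY category

Note: WHERE filters rows before grouping.

Result:
  Clothing: 2
  Electronics: 2
  Sports: 5
  Toys: 3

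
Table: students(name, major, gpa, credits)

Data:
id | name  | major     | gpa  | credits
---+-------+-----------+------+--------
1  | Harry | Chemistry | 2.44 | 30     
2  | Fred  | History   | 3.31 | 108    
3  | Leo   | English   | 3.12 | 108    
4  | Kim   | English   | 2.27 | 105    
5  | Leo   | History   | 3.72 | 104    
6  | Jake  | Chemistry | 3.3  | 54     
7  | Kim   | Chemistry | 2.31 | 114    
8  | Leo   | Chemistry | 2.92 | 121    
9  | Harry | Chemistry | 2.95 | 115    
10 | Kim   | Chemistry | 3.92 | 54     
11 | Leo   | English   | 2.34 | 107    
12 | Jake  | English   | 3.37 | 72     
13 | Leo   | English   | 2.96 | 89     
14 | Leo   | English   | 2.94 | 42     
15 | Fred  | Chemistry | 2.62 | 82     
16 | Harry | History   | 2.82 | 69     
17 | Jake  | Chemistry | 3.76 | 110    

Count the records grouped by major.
SELECT major, COUNT(*) as count
FROM students
GROUP BY major

Result:
  Chemistry: 8
  English: 6
  History: 3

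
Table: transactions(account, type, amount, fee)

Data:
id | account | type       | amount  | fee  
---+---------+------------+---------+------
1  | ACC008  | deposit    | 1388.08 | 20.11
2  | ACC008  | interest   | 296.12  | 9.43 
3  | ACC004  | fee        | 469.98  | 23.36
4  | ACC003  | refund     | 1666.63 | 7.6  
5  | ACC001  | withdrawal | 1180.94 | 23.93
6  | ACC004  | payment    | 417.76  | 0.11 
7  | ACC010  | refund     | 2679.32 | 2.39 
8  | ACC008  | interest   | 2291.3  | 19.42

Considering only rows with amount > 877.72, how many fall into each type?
SELECT type, COUNT(*)
FROM transactions
WHERE amount > 877.72
GROUP BY type

Note: WHERE filters rows before grouping.

Result:
  deposit: 1
  interest: 1
  refund: 2
  withdrawal: 1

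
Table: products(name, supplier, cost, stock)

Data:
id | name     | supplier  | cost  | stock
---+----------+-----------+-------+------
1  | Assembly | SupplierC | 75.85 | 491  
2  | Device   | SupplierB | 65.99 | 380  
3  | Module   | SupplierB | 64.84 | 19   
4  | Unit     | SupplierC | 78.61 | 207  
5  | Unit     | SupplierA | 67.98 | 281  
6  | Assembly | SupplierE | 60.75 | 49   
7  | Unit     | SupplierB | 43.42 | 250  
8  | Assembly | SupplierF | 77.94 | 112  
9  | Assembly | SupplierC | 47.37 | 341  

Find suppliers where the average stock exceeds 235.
SELECT supplier, AVG(stock)
FROM products
GROUP BY supplier
HAVING AVG(stock) > 235

Result:
  SupplierA: avg=281.00
  SupplierC: avg=346.33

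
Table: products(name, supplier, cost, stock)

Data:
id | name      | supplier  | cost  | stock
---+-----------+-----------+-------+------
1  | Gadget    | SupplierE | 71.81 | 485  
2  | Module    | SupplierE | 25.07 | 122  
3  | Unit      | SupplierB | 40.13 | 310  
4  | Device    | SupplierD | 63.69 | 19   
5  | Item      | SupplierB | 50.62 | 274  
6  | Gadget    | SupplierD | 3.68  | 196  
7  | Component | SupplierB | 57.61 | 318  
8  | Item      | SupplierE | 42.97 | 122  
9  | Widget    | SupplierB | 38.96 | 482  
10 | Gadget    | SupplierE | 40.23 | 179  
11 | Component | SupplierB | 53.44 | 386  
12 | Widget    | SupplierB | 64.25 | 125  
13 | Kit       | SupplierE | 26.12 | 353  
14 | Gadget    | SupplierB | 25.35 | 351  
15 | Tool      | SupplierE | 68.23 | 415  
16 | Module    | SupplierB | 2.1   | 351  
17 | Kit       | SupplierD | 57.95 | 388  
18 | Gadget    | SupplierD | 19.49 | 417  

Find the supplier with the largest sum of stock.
SELECT supplier, SUM(stock) as val
FROM products
GROUP BY supplier
ORDER BY val DESC
LIMIT 1

Result: SupplierB with sum(stock) = 2597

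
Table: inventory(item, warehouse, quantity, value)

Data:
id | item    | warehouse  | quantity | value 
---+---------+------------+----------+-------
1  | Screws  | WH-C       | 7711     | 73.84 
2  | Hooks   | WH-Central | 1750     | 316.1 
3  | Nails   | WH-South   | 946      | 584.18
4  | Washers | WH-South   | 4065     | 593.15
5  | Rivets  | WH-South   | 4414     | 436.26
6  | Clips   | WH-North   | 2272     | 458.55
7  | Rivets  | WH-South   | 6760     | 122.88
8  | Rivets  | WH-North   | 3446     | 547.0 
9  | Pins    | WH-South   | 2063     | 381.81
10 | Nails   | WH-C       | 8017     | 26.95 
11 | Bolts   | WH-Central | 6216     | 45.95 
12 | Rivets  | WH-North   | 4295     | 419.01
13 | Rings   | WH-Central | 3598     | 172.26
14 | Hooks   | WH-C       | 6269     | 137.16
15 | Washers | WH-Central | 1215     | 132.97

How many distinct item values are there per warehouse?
SELECT warehouse, COUNT(DISTINCT item)
FROM inventory
GROUP BY warehouse

Result:
  WH-C: 3 distinct
  WH-Central: 4 distinct
  WH-North: 2 distinct
  WH-South: 4 distinct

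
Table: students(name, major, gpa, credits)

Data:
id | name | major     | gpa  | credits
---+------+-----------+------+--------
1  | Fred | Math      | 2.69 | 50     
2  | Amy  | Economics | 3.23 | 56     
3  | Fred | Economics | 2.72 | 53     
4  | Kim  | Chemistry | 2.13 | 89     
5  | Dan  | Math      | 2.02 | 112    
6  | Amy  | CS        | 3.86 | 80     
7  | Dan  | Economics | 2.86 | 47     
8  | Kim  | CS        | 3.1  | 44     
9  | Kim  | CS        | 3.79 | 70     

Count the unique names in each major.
SELECT major, COUNT(DISTINCT name)
FROM students
GROUP BY major

Result:
  CS: 2 distinct
  Chemistry: 1 distinct
  Economics: 3 distinct
  Math: 2 distinct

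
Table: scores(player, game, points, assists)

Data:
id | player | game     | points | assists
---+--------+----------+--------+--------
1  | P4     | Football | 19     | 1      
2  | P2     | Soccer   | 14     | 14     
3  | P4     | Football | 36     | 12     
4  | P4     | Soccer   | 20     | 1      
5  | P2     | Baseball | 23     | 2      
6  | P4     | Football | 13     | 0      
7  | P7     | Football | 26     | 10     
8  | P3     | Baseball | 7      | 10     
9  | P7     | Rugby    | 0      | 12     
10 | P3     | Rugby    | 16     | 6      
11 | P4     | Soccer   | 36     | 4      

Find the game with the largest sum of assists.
SELECT game, SUM(assists) as val
FROM scores
GROUP BY game
ORDER BY val DESC
LIMIT 1

Result: Football with sum(assists) = 23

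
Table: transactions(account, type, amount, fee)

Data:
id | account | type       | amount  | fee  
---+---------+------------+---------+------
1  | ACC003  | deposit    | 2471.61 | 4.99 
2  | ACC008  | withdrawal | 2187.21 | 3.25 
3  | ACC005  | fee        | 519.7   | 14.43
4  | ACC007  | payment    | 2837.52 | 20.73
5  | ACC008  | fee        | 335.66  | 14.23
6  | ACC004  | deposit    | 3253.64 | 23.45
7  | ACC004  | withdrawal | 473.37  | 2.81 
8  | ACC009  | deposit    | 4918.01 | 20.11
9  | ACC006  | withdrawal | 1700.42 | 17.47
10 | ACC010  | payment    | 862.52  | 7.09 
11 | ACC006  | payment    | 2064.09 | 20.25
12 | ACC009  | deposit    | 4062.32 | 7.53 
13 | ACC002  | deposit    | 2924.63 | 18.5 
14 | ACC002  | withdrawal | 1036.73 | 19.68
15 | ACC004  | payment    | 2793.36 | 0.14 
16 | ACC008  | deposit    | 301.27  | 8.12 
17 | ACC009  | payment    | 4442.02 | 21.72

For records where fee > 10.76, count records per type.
SELECT type, COUNT(*)
FROM transactions
WHERE fee > 10.76
GROUP BY type

Note: WHERE filters rows before grouping.

Result:
  deposit: 3
  fee: 2
  payment: 3
  withdrawal: 2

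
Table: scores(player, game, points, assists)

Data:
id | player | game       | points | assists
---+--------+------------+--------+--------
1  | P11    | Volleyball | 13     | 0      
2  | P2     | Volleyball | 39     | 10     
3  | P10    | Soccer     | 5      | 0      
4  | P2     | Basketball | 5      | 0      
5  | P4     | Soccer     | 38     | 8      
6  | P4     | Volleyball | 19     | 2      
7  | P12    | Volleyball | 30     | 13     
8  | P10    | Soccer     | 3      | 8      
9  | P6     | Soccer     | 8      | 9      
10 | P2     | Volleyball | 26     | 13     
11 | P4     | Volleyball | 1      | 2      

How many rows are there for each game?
SELECT game, COUNT(*) as count
FROM scores
GROUP BY game

Result:
  Basketball: 1
  Soccer: 4
  Volleyball: 6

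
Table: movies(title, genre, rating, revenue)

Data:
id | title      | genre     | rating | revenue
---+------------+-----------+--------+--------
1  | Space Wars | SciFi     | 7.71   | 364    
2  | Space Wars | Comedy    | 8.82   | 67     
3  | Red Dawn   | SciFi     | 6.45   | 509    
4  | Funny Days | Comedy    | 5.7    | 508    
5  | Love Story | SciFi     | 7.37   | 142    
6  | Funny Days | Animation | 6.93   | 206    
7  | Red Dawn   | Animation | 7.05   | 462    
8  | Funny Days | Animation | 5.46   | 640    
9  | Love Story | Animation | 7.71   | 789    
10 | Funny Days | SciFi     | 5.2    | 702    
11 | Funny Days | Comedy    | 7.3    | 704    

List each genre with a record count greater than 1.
SELECT genre, COUNT(*) as cnt
FROM movies
GROUP BY genre
HAVING COUNT(*) > 1

Result:
  Animation: 4
  Comedy: 3
  SciFi: 4

Note: HAVING filters groups after aggregation, WHERE filters rows before.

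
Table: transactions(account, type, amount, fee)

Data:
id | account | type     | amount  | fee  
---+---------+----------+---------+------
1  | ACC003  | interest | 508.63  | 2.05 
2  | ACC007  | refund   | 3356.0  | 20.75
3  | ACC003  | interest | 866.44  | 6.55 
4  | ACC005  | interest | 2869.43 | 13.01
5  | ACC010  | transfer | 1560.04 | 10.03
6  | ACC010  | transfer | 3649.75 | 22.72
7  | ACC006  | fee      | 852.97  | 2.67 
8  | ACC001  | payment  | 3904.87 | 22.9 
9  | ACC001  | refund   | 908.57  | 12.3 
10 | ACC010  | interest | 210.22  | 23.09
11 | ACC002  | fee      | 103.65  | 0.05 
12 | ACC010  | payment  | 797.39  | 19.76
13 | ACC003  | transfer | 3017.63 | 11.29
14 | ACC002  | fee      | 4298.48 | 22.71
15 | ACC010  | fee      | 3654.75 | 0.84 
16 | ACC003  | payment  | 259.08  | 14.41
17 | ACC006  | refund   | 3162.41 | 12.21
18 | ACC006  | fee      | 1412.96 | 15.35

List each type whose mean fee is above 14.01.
SELECT type, AVG(fee)
FROM transactions
GROUP BY type
HAVING AVG(fee) > 14.01

Result:
  payment: avg=19.02
  refund: avg=15.09
  transfer: avg=14.68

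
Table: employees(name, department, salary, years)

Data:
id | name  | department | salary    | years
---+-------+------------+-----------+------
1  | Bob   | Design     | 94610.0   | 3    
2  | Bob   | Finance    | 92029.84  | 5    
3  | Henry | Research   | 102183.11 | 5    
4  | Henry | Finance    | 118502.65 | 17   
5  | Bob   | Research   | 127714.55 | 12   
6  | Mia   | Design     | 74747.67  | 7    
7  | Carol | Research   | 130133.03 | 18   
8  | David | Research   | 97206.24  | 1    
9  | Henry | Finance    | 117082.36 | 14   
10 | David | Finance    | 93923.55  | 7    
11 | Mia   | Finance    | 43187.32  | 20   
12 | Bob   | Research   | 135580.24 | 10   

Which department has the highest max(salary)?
SELECT department, MAX(salary) as val
FROM employees
GROUP BY department
ORDER BY val DESC
LIMIT 1

Result: Research with max(salary) = 135580.24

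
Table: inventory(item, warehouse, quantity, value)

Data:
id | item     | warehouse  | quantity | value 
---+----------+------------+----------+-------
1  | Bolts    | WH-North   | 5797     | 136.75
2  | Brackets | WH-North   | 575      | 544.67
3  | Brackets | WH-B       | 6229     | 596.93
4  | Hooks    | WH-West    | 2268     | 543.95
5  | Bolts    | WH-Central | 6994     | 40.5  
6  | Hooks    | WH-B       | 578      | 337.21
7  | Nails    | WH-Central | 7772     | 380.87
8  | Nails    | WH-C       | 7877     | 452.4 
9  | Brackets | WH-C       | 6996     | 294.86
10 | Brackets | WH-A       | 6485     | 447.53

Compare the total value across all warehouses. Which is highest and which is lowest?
SELECT warehouse, SUM(value)
FROM inventory
GROUP BY warehouse
ORDER BY SUM(value)

All groups:
  WH-Central: 421.37
  WH-A: 447.53
  WH-West: 543.95
  WH-North: 681.42
  WH-C: 747.26
  WH-B: 934.14

Highest: WH-B (934.14)
Lowest: WH-Central (421.37)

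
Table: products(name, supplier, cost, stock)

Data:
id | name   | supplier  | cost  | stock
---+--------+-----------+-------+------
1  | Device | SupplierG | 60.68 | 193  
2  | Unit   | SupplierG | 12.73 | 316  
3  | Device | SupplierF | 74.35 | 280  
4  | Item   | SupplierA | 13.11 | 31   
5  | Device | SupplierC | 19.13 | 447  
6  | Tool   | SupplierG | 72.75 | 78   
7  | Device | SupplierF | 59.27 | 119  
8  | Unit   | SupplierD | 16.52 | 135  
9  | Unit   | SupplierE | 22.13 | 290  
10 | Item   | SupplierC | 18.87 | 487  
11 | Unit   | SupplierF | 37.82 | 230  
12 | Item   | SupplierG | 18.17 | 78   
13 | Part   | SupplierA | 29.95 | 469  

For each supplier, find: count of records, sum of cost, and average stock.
SELECT supplier,
       COUNT(*) as cnt,
       SUM(cost) as total_cost,
       AVG(stock) as avg_stock
FROM products
GROUP BY supplier

Result:
  SupplierA: 2 records, 43.06 total cost, 250.00 avg stock
  SupplierC: 2 records, 38.00 total cost, 467.00 avg stock
  SupplierD: 1 records, 16.52 total cost, 135.00 avg stock
  SupplierE: 1 records, 22.13 total cost, 290.00 avg stock
  SupplierF: 3 records, 171.44 total cost, 209.67 avg stock
  SupplierG: 4 records, 164.33 total cost, 166.25 avg stock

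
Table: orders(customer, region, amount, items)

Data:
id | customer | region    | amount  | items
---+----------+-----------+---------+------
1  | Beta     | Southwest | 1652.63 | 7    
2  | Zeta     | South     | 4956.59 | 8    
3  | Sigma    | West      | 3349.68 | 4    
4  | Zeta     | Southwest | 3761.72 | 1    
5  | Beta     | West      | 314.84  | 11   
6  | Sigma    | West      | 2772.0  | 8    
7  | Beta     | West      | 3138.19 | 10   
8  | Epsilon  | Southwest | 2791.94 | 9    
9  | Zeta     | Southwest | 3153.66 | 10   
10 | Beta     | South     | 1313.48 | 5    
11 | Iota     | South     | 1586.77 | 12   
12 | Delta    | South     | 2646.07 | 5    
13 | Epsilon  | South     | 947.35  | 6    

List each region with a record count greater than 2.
SELECT region, COUNT(*) as cnt
FROM orders
GROUP BY region
HAVING COUNT(*) > 2

Result:
  South: 5
  Southwest: 4
  West: 4

Note: HAVING filters groups after aggregation, WHERE filters rows before.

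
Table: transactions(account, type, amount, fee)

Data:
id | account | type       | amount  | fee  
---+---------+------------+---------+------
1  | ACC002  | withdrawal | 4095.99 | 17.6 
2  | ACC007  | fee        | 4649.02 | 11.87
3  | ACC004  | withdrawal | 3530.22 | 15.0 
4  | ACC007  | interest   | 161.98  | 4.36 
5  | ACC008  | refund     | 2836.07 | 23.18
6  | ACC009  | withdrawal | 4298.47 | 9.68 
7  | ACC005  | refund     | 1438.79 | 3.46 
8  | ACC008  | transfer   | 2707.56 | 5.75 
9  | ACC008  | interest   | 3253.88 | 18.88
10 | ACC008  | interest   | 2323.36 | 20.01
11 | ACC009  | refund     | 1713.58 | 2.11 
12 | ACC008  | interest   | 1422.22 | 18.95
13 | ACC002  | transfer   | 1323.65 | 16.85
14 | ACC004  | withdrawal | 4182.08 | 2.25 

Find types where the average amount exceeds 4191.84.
SELECT type, AVG(amount)
FROM transactions
GROUP BY type
HAVING AVG(amount) > 4191.84

Result:
  fee: avg=4649.02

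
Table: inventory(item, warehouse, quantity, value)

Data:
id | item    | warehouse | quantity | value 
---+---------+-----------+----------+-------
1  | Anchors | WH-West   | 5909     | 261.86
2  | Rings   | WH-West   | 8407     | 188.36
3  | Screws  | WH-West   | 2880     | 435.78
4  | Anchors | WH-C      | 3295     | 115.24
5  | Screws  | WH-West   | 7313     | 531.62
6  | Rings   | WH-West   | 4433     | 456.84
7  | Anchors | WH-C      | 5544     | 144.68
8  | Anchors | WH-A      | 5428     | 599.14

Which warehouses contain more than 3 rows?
SELECT warehouse, COUNT(*) as cnt
FROM inventory
GROUP BY warehouse
HAVING COUNT(*) > 3

Result:
  WH-West: 5

Note: HAVING filters groups after aggregation, WHERE filters rows before.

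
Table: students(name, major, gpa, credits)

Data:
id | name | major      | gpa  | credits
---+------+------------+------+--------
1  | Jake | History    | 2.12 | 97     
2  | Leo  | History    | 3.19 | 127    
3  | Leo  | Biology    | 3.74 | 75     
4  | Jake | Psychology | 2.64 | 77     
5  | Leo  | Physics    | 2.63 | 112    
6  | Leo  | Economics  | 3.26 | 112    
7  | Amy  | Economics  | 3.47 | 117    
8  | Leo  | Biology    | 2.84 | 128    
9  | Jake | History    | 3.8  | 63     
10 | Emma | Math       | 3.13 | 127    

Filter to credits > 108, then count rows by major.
SELECT major, COUNT(*)
FROM students
WHERE credits > 108
GROUP BY major

Note: WHERE filters rows before grouping.

Result:
  Biology: 1
  Economics: 2
  History: 1
  Math: 1
  Physics: 1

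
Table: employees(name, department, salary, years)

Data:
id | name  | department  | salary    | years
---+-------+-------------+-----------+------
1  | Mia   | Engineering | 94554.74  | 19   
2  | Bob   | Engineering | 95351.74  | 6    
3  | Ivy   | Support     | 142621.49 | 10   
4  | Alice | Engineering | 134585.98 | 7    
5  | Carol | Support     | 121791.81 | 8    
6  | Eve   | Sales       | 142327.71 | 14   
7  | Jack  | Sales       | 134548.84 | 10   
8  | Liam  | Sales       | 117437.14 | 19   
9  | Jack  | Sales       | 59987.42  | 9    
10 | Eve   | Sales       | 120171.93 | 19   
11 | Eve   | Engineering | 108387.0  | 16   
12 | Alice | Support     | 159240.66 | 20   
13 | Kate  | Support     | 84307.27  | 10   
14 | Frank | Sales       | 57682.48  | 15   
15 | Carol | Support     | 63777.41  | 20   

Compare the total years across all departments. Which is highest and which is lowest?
SELECT department, SUM(years)
FROM employees
GROUP BY department
ORDER BY SUM(years)

All groups:
  Engineering: 48
  Support: 68
  Sales: 86

Highest: Sales (86)
Lowest: Engineering (48)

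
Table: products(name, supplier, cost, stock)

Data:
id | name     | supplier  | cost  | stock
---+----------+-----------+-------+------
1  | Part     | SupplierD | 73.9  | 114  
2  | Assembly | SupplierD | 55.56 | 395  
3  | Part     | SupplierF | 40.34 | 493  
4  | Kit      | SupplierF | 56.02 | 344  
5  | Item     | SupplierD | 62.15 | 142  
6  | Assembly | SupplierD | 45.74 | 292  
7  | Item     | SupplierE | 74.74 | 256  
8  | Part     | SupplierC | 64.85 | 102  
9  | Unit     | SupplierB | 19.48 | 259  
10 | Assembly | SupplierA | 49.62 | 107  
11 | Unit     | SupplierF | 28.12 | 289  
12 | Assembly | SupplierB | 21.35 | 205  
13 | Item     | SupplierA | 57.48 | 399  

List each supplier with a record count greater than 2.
SELECT supplier, COUNT(*) as cnt
FROM products
GROUP BY supplier
HAVING COUNT(*) > 2

Result:
  SupplierD: 4
  SupplierF: 3

Note: HAVING filters groups after aggregation, WHERE filters rows before.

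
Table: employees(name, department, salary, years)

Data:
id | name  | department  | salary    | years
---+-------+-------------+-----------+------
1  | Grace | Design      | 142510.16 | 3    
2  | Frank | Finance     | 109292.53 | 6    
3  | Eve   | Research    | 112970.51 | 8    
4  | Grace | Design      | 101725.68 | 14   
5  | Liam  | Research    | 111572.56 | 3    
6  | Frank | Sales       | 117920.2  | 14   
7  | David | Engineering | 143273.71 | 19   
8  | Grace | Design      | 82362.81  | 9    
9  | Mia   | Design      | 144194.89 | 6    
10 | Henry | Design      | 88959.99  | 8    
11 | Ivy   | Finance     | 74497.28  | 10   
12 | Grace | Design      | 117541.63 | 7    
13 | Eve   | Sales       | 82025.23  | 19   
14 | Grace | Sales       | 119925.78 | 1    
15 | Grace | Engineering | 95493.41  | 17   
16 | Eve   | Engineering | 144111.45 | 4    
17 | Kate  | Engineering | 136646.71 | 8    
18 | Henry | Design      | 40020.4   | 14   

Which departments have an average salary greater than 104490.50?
SELECT department, AVG(salary)
FROM employees
GROUP BY department
HAVING AVG(salary) > 104490.50

Result:
  Engineering: avg=129881.32
  Research: avg=112271.54
  Sales: avg=106623.74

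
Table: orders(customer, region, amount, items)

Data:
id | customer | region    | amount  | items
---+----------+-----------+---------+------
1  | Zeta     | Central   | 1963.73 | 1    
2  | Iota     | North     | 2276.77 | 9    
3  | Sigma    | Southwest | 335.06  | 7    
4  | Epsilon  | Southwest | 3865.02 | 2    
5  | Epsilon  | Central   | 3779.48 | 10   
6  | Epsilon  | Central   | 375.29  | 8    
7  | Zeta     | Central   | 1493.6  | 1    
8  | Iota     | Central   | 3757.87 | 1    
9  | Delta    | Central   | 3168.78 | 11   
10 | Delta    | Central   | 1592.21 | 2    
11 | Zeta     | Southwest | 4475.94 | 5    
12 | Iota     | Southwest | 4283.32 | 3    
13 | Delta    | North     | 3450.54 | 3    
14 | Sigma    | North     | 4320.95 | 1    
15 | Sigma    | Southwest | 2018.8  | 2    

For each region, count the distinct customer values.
SELECT region, COUNT(DISTINCT customer)
FROM orders
GROUP BY region

Result:
  Central: 4 distinct
  North: 3 distinct
  Southwest: 4 distinct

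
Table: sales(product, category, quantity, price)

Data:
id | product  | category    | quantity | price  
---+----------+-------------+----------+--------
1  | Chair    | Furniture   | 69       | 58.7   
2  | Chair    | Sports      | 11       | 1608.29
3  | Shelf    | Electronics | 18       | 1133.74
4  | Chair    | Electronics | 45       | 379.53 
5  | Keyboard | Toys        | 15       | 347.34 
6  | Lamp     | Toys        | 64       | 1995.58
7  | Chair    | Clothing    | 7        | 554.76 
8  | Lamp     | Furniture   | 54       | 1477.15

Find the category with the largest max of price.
SELECT category, MAX(price) as val
FROM sales
GROUP BY category
ORDER BY val DESC
LIMIT 1

Result: Toys with max(price) = 1995.58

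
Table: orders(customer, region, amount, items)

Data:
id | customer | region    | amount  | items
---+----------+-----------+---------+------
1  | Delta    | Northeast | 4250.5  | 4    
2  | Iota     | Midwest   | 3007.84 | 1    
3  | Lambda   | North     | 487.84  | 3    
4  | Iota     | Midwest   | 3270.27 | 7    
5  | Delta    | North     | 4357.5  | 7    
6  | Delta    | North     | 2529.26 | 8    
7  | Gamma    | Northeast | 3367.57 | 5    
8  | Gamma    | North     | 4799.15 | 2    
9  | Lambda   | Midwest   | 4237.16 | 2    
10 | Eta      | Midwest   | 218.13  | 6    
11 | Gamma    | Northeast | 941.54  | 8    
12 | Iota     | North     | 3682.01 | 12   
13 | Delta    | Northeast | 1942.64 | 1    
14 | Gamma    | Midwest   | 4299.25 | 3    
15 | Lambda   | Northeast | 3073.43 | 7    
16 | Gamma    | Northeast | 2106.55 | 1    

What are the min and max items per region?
SELECT region, MIN(items), MAX(items)
FROM orders
GROUP BY region

Result:
  Midwest: min=1, max=7
  North: min=2, max=12
  Northeast: min=1, max=8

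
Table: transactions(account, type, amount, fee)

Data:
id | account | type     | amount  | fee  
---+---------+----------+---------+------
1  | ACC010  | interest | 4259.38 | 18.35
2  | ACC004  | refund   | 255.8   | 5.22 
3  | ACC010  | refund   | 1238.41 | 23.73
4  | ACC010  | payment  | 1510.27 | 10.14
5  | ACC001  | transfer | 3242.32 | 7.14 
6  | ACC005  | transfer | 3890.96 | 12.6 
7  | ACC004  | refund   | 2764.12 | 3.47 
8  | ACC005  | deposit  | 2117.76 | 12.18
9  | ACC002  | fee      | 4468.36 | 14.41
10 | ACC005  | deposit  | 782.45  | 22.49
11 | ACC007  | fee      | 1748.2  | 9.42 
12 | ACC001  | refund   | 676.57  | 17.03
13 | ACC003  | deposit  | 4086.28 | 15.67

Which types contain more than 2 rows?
SELECT type, COUNT(*) as cnt
FROM transactions
GROUP BY type
HAVING COUNT(*) > 2

Result:
  deposit: 3
  refund: 4

Note: HAVING filters groups after aggregation, WHERE filters rows before.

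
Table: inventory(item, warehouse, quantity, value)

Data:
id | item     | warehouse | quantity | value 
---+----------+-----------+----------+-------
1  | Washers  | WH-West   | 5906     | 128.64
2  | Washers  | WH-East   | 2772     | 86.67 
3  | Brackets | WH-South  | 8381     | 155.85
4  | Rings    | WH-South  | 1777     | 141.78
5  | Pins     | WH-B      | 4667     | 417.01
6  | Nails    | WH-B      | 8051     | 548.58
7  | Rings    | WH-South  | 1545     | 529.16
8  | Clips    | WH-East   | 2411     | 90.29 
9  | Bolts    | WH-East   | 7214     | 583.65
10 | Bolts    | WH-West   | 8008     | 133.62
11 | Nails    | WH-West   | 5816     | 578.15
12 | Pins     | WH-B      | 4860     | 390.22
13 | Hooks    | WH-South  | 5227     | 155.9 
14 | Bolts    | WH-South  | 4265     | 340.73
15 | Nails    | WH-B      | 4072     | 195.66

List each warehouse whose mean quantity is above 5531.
SELECT warehouse, AVG(quantity)
FROM inventory
GROUP BY warehouse
HAVING AVG(quantity) > 5531

Result:
  WH-West: avg=6576.67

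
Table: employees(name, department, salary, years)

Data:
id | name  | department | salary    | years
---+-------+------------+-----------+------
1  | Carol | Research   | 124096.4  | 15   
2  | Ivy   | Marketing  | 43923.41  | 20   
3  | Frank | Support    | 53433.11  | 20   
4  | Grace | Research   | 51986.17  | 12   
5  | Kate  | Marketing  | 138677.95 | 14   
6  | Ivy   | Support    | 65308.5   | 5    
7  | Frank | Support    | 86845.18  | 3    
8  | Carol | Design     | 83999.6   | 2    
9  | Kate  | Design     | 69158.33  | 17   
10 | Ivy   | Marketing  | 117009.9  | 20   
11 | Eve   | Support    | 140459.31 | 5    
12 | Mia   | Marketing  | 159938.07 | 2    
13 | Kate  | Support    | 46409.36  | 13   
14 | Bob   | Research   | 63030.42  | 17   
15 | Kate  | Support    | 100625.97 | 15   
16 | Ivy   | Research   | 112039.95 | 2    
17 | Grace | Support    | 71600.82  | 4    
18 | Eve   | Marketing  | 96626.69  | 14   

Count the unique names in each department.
SELECT department, COUNT(DISTINCT name)
FROM employees
GROUP BY department

Result:
  Design: 2 distinct
  Marketing: 4 distinct
  Research: 4 distinct
  Support: 5 distinct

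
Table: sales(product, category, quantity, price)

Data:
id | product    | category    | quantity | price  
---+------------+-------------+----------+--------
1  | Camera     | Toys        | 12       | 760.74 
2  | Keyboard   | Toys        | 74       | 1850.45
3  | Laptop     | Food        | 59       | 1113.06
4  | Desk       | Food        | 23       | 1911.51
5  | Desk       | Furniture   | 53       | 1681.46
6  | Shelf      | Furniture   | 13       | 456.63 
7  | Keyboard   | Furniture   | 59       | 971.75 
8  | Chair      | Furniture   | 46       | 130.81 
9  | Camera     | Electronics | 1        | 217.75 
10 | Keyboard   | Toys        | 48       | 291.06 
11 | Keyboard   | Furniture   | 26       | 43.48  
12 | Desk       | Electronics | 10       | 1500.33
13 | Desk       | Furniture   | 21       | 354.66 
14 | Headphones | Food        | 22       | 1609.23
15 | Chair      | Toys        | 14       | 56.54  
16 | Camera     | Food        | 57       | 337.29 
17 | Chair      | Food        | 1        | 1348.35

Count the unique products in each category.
SELECT category, COUNT(DISTINCT product)
FROM sales
GROUP BY category

Result:
  Electronics: 2 distinct
  Food: 5 distinct
  Furniture: 4 distinct
  Toys: 3 distinct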